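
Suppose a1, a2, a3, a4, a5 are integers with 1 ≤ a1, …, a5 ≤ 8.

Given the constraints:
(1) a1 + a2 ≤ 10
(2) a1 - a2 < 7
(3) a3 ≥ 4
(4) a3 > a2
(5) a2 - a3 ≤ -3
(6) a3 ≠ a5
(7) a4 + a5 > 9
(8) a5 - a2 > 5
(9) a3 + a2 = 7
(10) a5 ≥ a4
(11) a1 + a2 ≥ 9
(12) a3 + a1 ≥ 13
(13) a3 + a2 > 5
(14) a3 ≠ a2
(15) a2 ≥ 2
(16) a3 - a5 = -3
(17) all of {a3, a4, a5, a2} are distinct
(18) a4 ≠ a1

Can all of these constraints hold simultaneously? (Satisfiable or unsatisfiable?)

Take a1 = 8, a2 = 2, a3 = 5, a4 = 3, a5 = 8. Then constraint 1: a1 + a2 = 10; constraint 2: a1 - a2 = 6, and every other listed constraint is also met.

Satisfiable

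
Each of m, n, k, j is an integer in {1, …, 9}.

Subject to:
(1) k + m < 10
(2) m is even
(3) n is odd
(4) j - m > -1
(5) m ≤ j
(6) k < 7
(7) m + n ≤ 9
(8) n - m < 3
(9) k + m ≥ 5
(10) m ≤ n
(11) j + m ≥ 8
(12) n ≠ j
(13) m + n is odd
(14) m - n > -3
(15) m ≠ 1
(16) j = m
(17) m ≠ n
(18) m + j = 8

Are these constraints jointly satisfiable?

Satisfiable

Take m = 4, n = 5, k = 4, j = 4. Then constraint 1: k + m = 8; constraint 4: j - m = 0, and every other listed constraint is also met.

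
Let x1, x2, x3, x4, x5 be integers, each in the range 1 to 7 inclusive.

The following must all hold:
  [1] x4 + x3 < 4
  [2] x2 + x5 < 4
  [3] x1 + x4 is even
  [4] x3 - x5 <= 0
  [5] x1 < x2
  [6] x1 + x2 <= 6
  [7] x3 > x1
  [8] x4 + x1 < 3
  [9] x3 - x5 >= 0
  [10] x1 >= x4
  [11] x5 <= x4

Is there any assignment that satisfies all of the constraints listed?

Unsatisfiable

Constraints 4, 7, 10, and 11 give x1 < x3, x3 ≤ x5, x5 ≤ x4, x4 ≤ x1. Chaining: x1 < x3 ≤ x5 ≤ x4 ≤ x1, which forces x1 < x1 — impossible.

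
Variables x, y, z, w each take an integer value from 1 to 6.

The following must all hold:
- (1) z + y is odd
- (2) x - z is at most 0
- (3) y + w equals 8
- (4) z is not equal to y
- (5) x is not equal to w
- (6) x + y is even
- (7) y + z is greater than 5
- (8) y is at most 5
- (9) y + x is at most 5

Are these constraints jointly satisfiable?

The assignment x = 2, y = 2, z = 5, w = 6 works:
  constraint 2 holds since x - z = -3.
  constraint 3 holds since y + w = 8.
The rest check out directly.

Satisfiable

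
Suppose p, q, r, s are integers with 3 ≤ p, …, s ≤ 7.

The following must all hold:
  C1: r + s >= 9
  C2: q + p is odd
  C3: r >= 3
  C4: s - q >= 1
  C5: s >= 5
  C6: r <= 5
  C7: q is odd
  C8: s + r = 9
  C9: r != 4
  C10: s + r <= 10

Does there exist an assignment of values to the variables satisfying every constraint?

Satisfiable

Try p = 6, q = 3, r = 3, s = 6.
Check constraint 1: r + s = 9; constraint 4: s - q = 3; constraint 8: s + r = 9. The remaining constraints are straightforward to verify.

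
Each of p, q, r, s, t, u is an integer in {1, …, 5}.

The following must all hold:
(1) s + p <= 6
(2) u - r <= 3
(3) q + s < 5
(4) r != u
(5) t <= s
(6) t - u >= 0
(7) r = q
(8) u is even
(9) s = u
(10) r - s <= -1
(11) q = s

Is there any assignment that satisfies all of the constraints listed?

Unsatisfiable

From constraints 7, 9, and 11, r = q = s = u, so r = u. But constraint 4 says r ≠ u. Contradiction.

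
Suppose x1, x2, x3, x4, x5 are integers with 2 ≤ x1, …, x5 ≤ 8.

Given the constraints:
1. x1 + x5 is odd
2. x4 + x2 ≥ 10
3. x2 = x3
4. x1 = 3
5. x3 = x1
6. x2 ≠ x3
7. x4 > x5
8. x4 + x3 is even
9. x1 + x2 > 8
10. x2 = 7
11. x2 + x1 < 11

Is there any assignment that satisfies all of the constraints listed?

Constraint 10 fixes x2 = 7 and constraint 4 fixes x1 = 3. Constraints 3 and 5 give x2 = x3 = x1, so x2 = x1. But 7 ≠ 3 — contradiction.

Unsatisfiable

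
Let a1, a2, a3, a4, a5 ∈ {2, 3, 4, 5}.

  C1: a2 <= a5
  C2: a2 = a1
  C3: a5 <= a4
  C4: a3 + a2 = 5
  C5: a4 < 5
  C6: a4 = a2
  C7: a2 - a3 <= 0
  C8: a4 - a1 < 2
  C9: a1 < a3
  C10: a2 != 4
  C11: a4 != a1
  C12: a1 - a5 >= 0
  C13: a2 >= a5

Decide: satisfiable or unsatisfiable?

Unsatisfiable

From constraints 2 and 6, a4 = a2 = a1, so a4 = a1. But constraint 11 says a4 ≠ a1. Contradiction.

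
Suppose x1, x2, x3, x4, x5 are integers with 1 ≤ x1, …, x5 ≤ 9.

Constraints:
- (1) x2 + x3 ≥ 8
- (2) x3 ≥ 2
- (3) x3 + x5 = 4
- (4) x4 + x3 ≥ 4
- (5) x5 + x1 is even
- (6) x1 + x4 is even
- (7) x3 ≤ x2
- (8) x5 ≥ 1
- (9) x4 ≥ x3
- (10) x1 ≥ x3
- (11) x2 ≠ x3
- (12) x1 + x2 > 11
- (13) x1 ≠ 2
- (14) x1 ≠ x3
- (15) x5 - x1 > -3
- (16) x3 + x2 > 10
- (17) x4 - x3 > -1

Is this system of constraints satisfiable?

Take x1 = 4, x2 = 9, x3 = 2, x4 = 2, x5 = 2. Then constraint 1: x2 + x3 = 11; constraint 3: x3 + x5 = 4, and every other listed constraint is also met.

Satisfiable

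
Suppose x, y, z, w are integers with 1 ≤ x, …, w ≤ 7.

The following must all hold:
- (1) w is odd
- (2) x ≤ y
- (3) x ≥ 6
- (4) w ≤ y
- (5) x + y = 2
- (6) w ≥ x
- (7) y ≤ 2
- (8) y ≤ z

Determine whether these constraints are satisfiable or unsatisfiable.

Unsatisfiable

From constraints 3 and 6: w ≥ x and x ≥ 6, so w ≥ 6. From constraints 4 and 7: w ≤ y and y ≤ 2, so w ≤ 2. But 2 < 6, so no value of w works.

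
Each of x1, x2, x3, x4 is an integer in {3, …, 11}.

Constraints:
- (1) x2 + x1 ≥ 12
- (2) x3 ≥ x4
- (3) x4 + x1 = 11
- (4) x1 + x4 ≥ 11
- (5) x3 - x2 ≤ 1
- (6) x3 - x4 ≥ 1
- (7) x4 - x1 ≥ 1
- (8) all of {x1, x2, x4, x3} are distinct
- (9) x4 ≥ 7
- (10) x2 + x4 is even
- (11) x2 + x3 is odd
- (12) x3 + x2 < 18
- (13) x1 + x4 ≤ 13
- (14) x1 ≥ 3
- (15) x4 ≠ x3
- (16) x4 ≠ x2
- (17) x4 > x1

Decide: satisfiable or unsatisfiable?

Satisfiable

The assignment x1 = 4, x2 = 9, x3 = 8, x4 = 7 works:
  constraint 1 holds since x2 + x1 = 13.
  constraint 3 holds since x4 + x1 = 11.
  constraint 4 holds since x1 + x4 = 11.
The rest check out directly.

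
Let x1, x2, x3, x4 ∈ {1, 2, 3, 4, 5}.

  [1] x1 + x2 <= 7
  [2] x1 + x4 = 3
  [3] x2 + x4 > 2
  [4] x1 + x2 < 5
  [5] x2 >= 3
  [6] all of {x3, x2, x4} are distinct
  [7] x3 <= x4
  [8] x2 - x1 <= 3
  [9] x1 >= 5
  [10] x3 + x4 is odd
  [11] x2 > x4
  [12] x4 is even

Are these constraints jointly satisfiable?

Unsatisfiable

From constraint 9: x1 ≥ 5. From constraint 5: x2 ≥ 3. Hence x1 + x2 ≥ 8. But constraint 1 requires x1 + x2 ≤ 7, and 7 < 8. Contradiction.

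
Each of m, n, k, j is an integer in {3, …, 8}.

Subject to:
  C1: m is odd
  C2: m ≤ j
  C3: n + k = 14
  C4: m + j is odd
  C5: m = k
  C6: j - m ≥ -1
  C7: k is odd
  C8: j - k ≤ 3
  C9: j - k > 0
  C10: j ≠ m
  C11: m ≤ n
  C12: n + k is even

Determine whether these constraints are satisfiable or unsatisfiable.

Satisfiable

Try m = 7, n = 7, k = 7, j = 8.
Check constraint 3: n + k = 14; constraint 6: j - m = 1; constraint 8: j - k = 1. The remaining constraints are straightforward to verify.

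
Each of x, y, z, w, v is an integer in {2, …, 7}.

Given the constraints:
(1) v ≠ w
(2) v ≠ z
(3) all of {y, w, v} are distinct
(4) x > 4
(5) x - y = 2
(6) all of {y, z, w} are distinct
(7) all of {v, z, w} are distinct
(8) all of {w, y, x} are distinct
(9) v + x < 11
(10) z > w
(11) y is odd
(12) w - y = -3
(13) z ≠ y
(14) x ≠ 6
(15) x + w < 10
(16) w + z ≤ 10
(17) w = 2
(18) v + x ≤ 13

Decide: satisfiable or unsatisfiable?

One satisfying assignment is x = 7, y = 5, z = 7, w = 2, v = 3.
For the less obvious constraints — constraint 5: x - y = 2; constraint 9: v + x = 10; constraint 12: w - y = -3 — and the others hold by inspection.

Satisfiable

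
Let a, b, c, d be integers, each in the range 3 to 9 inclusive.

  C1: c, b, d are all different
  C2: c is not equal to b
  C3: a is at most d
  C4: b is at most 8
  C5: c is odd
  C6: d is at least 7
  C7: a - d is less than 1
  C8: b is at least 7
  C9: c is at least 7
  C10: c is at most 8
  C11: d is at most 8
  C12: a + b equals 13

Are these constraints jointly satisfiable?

Unsatisfiable

Constraints 4, 6, 8, 9, 10, and 11 confine each of c, b, d to the 2 values {7, 8}.
Constraint 1 requires all 3 of them to be distinct, but only 2 values are available — impossible by the pigeonhole principle.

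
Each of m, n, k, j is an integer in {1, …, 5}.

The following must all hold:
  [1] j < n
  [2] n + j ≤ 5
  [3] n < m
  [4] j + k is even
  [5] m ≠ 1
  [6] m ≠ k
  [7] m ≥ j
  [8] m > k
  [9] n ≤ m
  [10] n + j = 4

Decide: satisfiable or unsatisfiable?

Take m = 5, n = 3, k = 1, j = 1. Then constraint 2: n + j = 4; constraint 10: n + j = 4, and every other listed constraint is also met.

Satisfiable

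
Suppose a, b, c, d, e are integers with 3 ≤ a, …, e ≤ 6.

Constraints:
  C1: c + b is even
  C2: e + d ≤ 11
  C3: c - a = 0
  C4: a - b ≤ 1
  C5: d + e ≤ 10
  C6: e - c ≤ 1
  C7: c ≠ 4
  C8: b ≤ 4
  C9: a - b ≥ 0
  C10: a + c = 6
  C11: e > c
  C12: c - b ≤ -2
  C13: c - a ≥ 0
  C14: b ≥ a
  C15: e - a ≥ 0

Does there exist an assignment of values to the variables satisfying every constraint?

Constraints 9, 12, and 13 give b − c ≥ 2, c − a ≥ 0, a − b ≥ 0.
Adding all 3 inequalities: the left sides telescope to 0, and the right sides sum to 2 + 0 + 0 = 2. So 0 ≥ 2, which is false.

Unsatisfiable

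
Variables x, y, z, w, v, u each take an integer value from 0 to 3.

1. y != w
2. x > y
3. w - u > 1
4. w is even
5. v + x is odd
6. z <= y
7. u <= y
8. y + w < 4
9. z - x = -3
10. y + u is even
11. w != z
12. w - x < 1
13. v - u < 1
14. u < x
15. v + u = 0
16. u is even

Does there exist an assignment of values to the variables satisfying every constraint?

Take x = 3, y = 0, z = 0, w = 2, v = 0, u = 0. Then constraint 3: w - u = 2; constraint 8: y + w = 2; constraint 9: z - x = -3, and every other listed constraint is also met.

Satisfiable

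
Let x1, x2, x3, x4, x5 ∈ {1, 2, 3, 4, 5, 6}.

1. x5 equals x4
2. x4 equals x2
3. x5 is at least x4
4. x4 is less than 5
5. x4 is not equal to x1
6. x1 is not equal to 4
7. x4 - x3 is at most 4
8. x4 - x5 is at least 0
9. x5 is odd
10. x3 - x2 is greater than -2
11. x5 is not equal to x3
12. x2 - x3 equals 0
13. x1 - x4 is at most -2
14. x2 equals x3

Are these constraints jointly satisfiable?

Unsatisfiable

From constraints 1, 2, and 14, x5 = x4 = x2 = x3, so x5 = x3. But constraint 11 says x5 ≠ x3. Contradiction.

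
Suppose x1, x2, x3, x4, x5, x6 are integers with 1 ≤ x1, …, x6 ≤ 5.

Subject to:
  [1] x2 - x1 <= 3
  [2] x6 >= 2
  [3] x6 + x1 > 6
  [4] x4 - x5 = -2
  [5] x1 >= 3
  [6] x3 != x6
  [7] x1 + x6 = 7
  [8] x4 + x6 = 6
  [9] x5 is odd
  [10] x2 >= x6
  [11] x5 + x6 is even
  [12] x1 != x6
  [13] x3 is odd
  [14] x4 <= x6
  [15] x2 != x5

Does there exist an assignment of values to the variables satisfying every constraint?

Satisfiable

Try x1 = 4, x2 = 4, x3 = 5, x4 = 3, x5 = 5, x6 = 3.
Check constraint 1: x2 - x1 = 0; constraint 3: x6 + x1 = 7; constraint 4: x4 - x5 = -2. The remaining constraints are straightforward to verify.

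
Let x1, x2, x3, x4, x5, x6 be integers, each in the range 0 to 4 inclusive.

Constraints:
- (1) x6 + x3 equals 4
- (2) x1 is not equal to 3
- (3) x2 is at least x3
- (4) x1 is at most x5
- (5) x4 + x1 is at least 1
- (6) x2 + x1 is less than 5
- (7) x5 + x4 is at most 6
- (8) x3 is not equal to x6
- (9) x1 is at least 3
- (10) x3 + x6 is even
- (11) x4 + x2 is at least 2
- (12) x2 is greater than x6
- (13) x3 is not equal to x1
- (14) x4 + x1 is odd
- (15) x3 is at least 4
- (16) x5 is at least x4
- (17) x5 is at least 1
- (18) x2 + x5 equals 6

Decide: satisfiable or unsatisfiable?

Unsatisfiable

From constraints 3 and 15: x2 ≥ x3 ≥ 4. From constraints 4 and 9: x5 ≥ x1 ≥ 3. Hence x2 + x5 ≥ 7. But constraint 18 requires x2 + x5 = 6, and 6 < 7. Contradiction.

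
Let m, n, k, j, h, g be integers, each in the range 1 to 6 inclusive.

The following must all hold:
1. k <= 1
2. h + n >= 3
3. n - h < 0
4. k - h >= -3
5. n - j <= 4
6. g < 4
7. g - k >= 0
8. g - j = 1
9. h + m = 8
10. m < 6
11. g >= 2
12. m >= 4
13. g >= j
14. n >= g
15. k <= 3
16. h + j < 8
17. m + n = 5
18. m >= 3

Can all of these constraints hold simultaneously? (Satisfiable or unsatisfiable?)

From constraint 12: m ≥ 4. From constraints 11 and 14: n ≥ g ≥ 2. Hence m + n ≥ 6. But constraint 17 requires m + n = 5, and 5 < 6. Contradiction.

Unsatisfiable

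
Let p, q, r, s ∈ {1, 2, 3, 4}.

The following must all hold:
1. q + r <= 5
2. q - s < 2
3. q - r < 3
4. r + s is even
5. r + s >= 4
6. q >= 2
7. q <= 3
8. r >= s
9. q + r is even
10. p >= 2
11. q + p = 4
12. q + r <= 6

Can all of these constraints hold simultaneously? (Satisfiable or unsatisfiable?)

Take p = 2, q = 2, r = 2, s = 2. Then constraint 1: q + r = 4; constraint 2: q - s = 0; constraint 3: q - r = 0, and every other listed constraint is also met.

Satisfiable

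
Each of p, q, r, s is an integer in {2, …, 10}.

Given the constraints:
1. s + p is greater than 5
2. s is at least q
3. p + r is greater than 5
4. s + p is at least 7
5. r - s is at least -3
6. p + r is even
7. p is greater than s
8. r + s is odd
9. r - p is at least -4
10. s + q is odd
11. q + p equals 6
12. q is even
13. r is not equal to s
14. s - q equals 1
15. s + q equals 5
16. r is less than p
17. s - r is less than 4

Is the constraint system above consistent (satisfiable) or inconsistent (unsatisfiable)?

Satisfiable

One satisfying assignment is p = 4, q = 2, r = 2, s = 3.
For the less obvious constraints — constraint 1: s + p = 7; constraint 3: p + r = 6; constraint 4: s + p = 7 — and the others hold by inspection.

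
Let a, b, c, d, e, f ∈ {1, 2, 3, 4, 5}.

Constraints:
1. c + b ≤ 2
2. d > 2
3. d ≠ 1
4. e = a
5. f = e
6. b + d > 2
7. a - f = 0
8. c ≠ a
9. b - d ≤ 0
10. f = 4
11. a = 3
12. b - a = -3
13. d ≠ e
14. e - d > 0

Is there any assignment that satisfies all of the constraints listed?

Unsatisfiable

Constraint 10 fixes f = 4 and constraint 11 fixes a = 3. Constraints 4 and 5 give f = e = a, so f = a. But 4 ≠ 3 — contradiction.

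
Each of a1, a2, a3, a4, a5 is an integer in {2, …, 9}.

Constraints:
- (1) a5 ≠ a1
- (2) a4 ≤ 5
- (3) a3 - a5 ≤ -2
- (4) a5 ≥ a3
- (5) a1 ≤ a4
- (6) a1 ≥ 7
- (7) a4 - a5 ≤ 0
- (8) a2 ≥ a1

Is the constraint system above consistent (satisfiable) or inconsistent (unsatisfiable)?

From constraint 6: a1 ≥ 7. From constraints 2 and 5: a1 ≤ a4 and a4 ≤ 5, so a1 ≤ 5. But 5 < 7, so no value of a1 works.

Unsatisfiable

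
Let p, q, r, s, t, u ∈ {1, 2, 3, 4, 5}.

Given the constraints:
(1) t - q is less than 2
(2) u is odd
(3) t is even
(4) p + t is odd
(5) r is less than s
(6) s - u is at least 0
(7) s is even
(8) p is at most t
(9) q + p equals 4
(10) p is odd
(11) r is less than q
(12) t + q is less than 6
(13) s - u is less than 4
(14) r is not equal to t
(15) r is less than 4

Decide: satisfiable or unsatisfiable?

The assignment p = 1, q = 3, r = 1, s = 2, t = 2, u = 1 works:
  constraint 1 holds since t - q = -1.
  constraint 6 holds since s - u = 1.
The rest check out directly.

Satisfiable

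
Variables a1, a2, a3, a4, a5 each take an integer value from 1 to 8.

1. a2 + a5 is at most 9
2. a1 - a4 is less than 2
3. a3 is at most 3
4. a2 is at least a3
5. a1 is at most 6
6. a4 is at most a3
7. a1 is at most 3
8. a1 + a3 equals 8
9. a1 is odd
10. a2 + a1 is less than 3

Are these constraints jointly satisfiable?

Unsatisfiable

From constraint 7: a1 ≤ 3. From constraint 3: a3 ≤ 3. Hence a1 + a3 ≤ 6. But constraint 8 requires a1 + a3 = 8, and 8 > 6. Contradiction.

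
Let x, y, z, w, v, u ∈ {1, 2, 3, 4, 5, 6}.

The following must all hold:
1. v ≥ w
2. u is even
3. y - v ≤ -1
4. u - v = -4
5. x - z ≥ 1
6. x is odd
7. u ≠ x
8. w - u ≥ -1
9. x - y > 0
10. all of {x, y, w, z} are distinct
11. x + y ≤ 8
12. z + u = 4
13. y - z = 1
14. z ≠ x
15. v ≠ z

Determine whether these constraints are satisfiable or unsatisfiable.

One satisfying assignment is x = 5, y = 3, z = 2, w = 1, v = 6, u = 2.
For the less obvious constraints — constraint 3: y - v = -3; constraint 4: u - v = -4 — and the others hold by inspection.

Satisfiable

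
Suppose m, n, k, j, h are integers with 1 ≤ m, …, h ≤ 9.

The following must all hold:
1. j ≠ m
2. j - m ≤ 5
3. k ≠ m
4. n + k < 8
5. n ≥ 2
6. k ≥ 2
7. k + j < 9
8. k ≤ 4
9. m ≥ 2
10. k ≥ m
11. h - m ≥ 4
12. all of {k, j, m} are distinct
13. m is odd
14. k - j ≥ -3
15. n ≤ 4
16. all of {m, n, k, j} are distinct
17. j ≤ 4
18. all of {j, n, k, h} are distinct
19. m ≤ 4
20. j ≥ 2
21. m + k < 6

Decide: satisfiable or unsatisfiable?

Unsatisfiable

Constraints 5, 6, 8, 9, 15, 17, 19, and 20 confine each of m, n, k, j to the 3 values {2, …, 4}.
Constraint 16 requires all 4 of them to be distinct, but only 3 values are available — impossible by the pigeonhole principle.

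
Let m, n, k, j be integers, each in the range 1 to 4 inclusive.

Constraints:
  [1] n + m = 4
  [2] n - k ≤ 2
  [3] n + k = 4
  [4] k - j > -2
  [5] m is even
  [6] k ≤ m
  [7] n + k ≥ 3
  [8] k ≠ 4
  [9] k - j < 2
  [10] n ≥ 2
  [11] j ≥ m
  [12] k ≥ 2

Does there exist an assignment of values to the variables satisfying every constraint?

Setting (m, n, k, j) = (2, 2, 2, 2) satisfies everything: constraint 1: n + m = 4; constraint 2: n - k = 0; constraint 3: n + k = 4, and the others follow.

Satisfiable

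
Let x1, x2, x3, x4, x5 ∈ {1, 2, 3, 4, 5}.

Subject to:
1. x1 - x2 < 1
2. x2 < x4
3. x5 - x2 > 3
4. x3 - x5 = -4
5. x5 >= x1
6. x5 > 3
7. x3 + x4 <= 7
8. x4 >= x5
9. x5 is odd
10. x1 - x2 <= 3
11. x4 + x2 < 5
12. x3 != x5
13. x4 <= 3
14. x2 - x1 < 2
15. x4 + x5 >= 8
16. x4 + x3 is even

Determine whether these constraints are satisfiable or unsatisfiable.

From constraint 6: x5 ≥ 4. From constraints 8 and 13: x5 ≤ x4 and x4 ≤ 3, so x5 ≤ 3. But 3 < 4, so no value of x5 works.

Unsatisfiable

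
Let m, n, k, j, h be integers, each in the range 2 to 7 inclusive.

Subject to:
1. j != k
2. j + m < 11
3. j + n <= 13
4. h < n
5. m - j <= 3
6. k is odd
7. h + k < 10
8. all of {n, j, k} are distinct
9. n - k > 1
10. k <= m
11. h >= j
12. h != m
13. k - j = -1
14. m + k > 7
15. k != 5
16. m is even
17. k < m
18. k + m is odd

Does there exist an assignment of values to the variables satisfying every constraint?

Satisfiable

Try m = 6, n = 6, k = 3, j = 4, h = 5.
Check constraint 2: j + m = 10; constraint 3: j + n = 10. The remaining constraints are straightforward to verify.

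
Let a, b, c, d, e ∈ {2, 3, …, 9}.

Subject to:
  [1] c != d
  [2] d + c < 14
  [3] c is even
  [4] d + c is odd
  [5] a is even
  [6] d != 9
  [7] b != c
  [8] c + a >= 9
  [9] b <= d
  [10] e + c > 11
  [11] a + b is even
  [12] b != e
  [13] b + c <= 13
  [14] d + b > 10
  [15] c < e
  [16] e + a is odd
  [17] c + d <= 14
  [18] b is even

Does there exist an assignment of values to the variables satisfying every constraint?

Setting (a, b, c, d, e) = (6, 6, 4, 7, 9) satisfies everything: constraint 2: d + c = 11; constraint 8: c + a = 10, and the others follow.

Satisfiable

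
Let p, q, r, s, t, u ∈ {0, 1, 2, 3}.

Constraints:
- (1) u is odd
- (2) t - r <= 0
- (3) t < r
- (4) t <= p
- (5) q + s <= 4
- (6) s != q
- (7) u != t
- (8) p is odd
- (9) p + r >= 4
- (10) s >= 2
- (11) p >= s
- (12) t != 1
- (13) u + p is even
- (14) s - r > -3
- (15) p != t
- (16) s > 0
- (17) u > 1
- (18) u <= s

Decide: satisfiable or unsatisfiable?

One satisfying assignment is p = 3, q = 1, r = 3, s = 3, t = 2, u = 3.
For the less obvious constraints — constraint 2: t - r = -1; constraint 5: q + s = 4; constraint 9: p + r = 6 — and the others hold by inspection.

Satisfiable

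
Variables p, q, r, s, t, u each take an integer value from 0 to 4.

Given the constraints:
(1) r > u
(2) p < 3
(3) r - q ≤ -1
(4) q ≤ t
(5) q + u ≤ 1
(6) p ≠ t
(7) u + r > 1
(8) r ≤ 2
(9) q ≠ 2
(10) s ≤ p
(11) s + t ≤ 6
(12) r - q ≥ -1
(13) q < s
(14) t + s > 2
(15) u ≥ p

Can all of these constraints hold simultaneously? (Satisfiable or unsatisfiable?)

Constraints 1, 3, 10, 13, and 15 give u < r, r < q, q < s, s ≤ p, p ≤ u. Chaining: u < r < q < s ≤ p ≤ u, which forces u < u — impossible.

Unsatisfiable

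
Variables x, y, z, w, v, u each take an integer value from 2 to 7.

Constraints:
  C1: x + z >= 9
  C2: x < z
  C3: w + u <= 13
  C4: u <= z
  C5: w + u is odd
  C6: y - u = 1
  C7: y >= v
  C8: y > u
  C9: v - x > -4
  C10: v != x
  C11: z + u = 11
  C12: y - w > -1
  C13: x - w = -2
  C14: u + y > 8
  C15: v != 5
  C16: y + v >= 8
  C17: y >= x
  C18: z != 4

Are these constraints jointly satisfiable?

Satisfiable

Take x = 4, y = 6, z = 6, w = 6, v = 2, u = 5. Then constraint 1: x + z = 10; constraint 3: w + u = 11; constraint 6: y - u = 1, and every other listed constraint is also met.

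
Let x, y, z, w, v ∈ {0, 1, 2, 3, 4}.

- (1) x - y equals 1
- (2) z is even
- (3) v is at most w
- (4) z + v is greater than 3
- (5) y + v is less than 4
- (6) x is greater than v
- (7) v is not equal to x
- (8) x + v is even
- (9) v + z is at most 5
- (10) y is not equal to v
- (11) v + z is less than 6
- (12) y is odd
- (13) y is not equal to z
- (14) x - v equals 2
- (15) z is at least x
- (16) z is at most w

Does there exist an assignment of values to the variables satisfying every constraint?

Satisfiable

Try x = 2, y = 1, z = 4, w = 4, v = 0.
Check constraint 1: x - y = 1; constraint 4: z + v = 4. The remaining constraints are straightforward to verify.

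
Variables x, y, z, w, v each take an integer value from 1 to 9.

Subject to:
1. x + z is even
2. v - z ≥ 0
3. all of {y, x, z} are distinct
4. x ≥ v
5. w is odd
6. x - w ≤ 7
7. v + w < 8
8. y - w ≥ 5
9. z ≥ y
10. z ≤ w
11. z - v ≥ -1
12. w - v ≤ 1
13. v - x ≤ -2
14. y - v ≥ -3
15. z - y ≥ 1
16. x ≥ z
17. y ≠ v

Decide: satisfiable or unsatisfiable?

Unsatisfiable

Constraints 2, 6, 8, 13, and 15 give v − z ≥ 0, z − y ≥ 1, y − w ≥ 5, w − x ≥ -7, x − v ≥ 2.
Adding all 5 inequalities: the left sides telescope to 0, and the right sides sum to 0 + 1 + 5 + (-7) + 2 = 1. So 0 ≥ 1, which is false.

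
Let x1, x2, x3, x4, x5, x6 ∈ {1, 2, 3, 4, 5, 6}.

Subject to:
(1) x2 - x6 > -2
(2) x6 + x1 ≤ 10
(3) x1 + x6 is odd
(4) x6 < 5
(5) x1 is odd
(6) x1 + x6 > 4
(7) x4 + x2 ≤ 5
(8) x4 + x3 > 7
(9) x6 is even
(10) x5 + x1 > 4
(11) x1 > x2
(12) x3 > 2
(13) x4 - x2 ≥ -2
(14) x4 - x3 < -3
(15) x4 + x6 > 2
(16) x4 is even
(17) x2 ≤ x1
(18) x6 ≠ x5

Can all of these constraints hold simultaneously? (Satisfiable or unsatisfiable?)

Satisfiable

The assignment x1 = 5, x2 = 1, x3 = 6, x4 = 2, x5 = 1, x6 = 2 works:
  constraint 1 holds since x2 - x6 = -1.
  constraint 2 holds since x6 + x1 = 7.
The rest check out directly.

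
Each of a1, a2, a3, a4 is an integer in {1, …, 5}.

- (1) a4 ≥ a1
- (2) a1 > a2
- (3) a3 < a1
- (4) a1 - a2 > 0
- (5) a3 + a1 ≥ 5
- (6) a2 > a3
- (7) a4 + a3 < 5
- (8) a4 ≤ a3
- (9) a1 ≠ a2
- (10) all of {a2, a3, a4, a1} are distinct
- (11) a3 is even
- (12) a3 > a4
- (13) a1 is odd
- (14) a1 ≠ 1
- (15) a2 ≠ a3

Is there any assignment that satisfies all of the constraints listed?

Constraints 1, 4, 6, and 12 give a3 < a2, a2 < a1, a1 ≤ a4, a4 < a3. Chaining: a3 < a2 < a1 ≤ a4 < a3, which forces a3 < a3 — impossible.

Unsatisfiable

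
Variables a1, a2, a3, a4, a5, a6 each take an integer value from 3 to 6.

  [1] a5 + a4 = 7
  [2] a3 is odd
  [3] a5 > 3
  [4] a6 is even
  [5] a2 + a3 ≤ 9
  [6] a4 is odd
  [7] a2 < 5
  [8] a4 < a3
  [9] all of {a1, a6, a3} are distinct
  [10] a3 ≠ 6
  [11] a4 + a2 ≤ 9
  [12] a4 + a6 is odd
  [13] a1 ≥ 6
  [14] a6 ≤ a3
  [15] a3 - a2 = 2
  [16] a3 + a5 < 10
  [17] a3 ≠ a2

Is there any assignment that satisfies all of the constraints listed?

Satisfiable

One satisfying assignment is a1 = 6, a2 = 3, a3 = 5, a4 = 3, a5 = 4, a6 = 4.
For the less obvious constraints — constraint 1: a5 + a4 = 7; constraint 5: a2 + a3 = 8; constraint 11: a4 + a2 = 6 — and the others hold by inspection.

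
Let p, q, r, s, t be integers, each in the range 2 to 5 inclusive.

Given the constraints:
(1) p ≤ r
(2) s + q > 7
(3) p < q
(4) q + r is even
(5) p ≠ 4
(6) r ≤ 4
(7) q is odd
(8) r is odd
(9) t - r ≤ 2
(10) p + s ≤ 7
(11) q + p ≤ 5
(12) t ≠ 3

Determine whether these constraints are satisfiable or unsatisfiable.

Satisfiable

Setting (p, q, r, s, t) = (2, 3, 3, 5, 2) satisfies everything: constraint 2: s + q = 8; constraint 9: t - r = -1, and the others follow.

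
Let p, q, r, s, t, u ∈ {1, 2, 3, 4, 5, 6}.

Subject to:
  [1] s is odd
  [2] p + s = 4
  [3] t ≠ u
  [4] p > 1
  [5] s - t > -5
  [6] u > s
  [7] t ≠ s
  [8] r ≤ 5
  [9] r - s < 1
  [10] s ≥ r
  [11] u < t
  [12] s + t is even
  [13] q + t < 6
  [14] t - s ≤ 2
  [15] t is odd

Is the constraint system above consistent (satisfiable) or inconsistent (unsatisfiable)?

The assignment p = 3, q = 1, r = 1, s = 1, t = 3, u = 2 works:
  constraint 2 holds since p + s = 4.
  constraint 5 holds since s - t = -2.
The rest check out directly.

Satisfiable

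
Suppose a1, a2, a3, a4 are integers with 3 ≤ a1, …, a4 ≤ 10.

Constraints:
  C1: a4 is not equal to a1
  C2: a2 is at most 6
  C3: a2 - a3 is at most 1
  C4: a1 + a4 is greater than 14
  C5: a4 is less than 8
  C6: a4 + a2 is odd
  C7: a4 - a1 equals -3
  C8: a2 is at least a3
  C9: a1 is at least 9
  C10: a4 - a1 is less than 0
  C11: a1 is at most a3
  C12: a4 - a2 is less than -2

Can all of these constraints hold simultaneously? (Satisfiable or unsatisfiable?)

From constraints 9 and 11: a3 ≥ a1 and a1 ≥ 9, so a3 ≥ 9. From constraints 2 and 8: a3 ≤ a2 and a2 ≤ 6, so a3 ≤ 6. But 6 < 9, so no value of a3 works.

Unsatisfiable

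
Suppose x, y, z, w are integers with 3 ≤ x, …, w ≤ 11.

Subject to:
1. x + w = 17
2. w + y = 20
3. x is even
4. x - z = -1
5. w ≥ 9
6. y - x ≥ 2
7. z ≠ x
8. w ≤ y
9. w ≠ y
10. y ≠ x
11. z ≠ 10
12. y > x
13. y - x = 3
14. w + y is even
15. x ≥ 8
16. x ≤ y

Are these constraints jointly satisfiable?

One satisfying assignment is x = 8, y = 11, z = 9, w = 9.
For the less obvious constraints — constraint 1: x + w = 17; constraint 2: w + y = 20 — and the others hold by inspection.

Satisfiable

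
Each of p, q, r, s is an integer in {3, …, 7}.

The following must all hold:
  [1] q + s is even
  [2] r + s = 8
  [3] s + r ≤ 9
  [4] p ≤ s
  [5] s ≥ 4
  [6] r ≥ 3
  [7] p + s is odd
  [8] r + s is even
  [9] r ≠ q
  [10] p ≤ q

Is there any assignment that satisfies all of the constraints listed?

Try p = 3, q = 6, r = 4, s = 4.
Check constraint 1: q + s = 10 is even; constraint 2: r + s = 8; constraint 3: s + r = 8. The remaining constraints are straightforward to verify.

Satisfiable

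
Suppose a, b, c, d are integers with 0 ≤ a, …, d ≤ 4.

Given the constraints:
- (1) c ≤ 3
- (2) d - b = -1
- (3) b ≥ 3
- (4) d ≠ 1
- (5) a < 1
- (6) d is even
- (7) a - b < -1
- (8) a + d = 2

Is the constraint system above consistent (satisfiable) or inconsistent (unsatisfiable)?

Satisfiable

Try a = 0, b = 3, c = 2, d = 2.
Check constraint 2: d - b = -1; constraint 7: a - b = -3. The remaining constraints are straightforward to verify.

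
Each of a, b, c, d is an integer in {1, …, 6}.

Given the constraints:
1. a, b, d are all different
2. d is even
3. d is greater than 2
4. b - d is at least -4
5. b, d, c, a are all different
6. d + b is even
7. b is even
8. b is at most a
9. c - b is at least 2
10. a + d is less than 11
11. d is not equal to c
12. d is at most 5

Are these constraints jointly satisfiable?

Satisfiable

One satisfying assignment is a = 6, b = 2, c = 5, d = 4.
For the less obvious constraints — constraint 4: b - d = -2; constraint 9: c - b = 3; constraint 10: a + d = 10 — and the others hold by inspection.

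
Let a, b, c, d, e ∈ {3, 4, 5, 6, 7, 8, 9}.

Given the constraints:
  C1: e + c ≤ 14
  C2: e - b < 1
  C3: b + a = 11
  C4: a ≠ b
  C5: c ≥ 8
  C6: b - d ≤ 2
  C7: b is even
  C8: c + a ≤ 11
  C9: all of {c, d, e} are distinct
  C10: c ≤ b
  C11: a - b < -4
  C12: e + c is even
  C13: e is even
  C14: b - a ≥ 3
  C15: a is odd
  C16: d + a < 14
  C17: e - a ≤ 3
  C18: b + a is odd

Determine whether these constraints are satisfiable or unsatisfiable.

Try a = 3, b = 8, c = 8, d = 9, e = 6.
Check constraint 1: e + c = 14; constraint 2: e - b = -2; constraint 3: b + a = 11. The remaining constraints are straightforward to verify.

Satisfiable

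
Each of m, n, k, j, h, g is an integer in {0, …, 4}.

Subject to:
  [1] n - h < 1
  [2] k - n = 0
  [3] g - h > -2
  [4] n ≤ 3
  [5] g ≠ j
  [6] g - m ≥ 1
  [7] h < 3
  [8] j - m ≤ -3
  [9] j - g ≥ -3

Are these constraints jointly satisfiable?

Constraints 6, 8, and 9 give m − j ≥ 3, j − g ≥ -3, g − m ≥ 1.
Adding all 3 inequalities: the left sides telescope to 0, and the right sides sum to 3 + (-3) + 1 = 1. So 0 ≥ 1, which is false.

Unsatisfiable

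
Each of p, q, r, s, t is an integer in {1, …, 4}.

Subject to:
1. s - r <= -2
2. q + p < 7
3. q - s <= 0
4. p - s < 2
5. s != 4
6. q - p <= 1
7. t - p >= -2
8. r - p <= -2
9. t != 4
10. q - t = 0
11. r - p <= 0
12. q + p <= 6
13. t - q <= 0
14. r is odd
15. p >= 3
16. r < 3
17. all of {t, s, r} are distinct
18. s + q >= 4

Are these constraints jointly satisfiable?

Unsatisfiable

Constraints 1, 3, 7, 8, and 13 give s − q ≥ 0, q − t ≥ 0, t − p ≥ -2, p − r ≥ 2, r − s ≥ 2.
Adding all 5 inequalities: the left sides telescope to 0, and the right sides sum to 0 + 0 + (-2) + 2 + 2 = 2. So 0 ≥ 2, which is false.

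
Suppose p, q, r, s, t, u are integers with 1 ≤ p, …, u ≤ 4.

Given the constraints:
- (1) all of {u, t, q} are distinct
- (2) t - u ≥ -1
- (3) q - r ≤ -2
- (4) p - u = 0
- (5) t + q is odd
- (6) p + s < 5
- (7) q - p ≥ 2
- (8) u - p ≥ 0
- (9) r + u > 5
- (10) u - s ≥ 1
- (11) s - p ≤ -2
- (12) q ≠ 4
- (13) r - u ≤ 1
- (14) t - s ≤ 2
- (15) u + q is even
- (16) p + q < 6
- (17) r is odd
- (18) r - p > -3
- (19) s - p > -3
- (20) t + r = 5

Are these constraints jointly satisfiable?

Unsatisfiable

Constraints 2, 3, 7, 11, 13, and 14 give p − s ≥ 2, s − t ≥ -2, t − u ≥ -1, u − r ≥ -1, r − q ≥ 2, q − p ≥ 2.
Adding all 6 inequalities: the left sides telescope to 0, and the right sides sum to 2 + (-2) + (-1) + (-1) + 2 + 2 = 2. So 0 ≥ 2, which is false.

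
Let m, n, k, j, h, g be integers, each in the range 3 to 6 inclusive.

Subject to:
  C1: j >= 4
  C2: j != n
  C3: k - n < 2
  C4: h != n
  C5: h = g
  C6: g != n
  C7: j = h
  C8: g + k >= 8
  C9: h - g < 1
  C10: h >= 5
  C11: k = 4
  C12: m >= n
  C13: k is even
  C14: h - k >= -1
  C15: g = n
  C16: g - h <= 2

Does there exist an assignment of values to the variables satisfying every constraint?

From constraints 5, 7, and 15, j = h = g = n, so j = n. But constraint 2 says j ≠ n. Contradiction.

Unsatisfiable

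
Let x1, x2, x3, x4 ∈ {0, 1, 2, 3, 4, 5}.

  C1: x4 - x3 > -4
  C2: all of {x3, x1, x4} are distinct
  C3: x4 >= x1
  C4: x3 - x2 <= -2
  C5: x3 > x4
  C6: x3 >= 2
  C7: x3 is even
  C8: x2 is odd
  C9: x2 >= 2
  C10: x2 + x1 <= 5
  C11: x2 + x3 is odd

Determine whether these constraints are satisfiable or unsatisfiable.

Satisfiable

Take x1 = 0, x2 = 5, x3 = 2, x4 = 1. Then constraint 1: x4 - x3 = -1; constraint 4: x3 - x2 = -3, and every other listed constraint is also met.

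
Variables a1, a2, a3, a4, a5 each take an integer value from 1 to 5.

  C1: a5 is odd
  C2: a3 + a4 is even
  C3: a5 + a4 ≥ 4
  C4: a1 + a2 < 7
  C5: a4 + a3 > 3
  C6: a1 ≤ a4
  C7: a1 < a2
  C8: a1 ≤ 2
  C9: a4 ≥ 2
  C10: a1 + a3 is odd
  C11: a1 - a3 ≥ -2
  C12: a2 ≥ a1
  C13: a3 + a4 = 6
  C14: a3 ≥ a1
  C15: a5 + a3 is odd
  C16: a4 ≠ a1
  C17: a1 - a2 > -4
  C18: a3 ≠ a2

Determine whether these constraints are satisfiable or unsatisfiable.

Take a1 = 1, a2 = 3, a3 = 2, a4 = 4, a5 = 1. Then constraint 3: a5 + a4 = 5; constraint 4: a1 + a2 = 4, and every other listed constraint is also met.

Satisfiable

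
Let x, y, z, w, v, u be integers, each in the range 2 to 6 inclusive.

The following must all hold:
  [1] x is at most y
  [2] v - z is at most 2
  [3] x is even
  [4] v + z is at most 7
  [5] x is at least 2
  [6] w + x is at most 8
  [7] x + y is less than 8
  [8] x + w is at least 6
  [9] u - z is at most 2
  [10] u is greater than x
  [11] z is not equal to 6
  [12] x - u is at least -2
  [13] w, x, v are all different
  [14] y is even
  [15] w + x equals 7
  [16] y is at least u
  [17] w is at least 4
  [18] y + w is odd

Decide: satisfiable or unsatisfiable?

Satisfiable

One satisfying assignment is x = 2, y = 4, z = 3, w = 5, v = 3, u = 4.
For the less obvious constraints — constraint 2: v - z = 0; constraint 4: v + z = 6; constraint 6: w + x = 7 — and the others hold by inspection.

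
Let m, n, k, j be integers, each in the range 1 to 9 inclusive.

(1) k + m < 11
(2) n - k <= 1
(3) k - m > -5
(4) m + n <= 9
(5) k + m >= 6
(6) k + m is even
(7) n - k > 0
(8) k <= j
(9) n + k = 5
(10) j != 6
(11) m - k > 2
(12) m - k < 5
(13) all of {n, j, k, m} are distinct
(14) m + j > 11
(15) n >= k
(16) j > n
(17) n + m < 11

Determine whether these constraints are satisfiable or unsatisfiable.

Satisfiable

The assignment m = 6, n = 3, k = 2, j = 8 works:
  constraint 1 holds since k + m = 8.
  constraint 2 holds since n - k = 1.
The rest check out directly.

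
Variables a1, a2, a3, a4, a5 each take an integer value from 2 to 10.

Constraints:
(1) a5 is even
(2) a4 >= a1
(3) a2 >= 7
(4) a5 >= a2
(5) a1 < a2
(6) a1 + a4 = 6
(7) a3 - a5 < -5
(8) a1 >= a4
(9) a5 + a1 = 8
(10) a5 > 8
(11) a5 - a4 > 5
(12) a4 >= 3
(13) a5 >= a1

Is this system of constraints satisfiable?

From constraints 3 and 4: a5 ≥ a2 ≥ 7. From constraints 8 and 12: a1 ≥ a4 ≥ 3. Hence a5 + a1 ≥ 10. But constraint 9 requires a5 + a1 = 8, and 8 < 10. Contradiction.

Unsatisfiable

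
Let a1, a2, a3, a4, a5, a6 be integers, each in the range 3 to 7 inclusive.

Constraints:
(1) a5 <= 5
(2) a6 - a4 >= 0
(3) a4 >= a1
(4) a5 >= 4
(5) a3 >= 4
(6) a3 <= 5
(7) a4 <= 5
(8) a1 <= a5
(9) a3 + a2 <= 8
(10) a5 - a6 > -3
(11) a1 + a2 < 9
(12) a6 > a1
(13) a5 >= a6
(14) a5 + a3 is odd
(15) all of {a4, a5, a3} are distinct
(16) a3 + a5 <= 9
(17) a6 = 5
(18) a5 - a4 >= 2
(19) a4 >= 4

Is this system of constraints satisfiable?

Unsatisfiable

Constraints 1, 4, 5, 6, 7, and 19 confine each of a4, a5, a3 to the 2 values {4, 5}.
Constraint 15 requires all 3 of them to be distinct, but only 2 values are available — impossible by the pigeonhole principle.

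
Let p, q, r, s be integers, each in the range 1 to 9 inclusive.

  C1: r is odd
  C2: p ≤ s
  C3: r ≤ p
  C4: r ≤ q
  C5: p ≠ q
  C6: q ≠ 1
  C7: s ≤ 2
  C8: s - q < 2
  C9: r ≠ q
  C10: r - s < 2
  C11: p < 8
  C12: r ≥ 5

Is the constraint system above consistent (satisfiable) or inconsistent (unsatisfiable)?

Unsatisfiable

From constraints 3 and 12: p ≥ r and r ≥ 5, so p ≥ 5. From constraints 2 and 7: p ≤ s and s ≤ 2, so p ≤ 2. But 2 < 5, so no value of p works.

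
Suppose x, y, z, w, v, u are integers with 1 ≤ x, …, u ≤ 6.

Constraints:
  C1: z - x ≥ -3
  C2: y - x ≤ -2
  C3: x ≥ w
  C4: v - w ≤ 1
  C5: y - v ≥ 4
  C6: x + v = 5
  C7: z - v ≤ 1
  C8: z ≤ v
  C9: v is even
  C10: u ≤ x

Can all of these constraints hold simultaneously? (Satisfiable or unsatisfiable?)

Constraints 1, 2, 5, and 7 give y − v ≥ 4, v − z ≥ -1, z − x ≥ -3, x − y ≥ 2.
Adding all 4 inequalities: the left sides telescope to 0, and the right sides sum to 4 + (-1) + (-3) + 2 = 2. So 0 ≥ 2, which is false.

Unsatisfiable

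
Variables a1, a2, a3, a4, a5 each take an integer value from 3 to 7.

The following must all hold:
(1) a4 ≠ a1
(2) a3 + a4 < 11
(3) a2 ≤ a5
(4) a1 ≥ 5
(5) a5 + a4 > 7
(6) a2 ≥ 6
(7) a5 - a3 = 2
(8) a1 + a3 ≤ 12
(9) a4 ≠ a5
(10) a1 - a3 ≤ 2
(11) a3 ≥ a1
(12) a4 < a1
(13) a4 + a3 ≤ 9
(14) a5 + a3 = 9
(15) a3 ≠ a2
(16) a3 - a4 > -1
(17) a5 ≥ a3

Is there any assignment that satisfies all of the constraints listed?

From constraints 3 and 6: a5 ≥ a2 ≥ 6. From constraints 4 and 11: a3 ≥ a1 ≥ 5. Hence a5 + a3 ≥ 11. But constraint 14 requires a5 + a3 = 9, and 9 < 11. Contradiction.

Unsatisfiable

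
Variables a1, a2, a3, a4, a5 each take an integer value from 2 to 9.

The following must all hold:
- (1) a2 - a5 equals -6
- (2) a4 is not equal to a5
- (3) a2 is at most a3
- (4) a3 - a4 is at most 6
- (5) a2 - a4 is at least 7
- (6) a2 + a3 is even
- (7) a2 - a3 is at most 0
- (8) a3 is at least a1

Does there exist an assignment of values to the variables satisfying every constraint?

Unsatisfiable

Constraints 4, 5, and 7 give a4 − a3 ≥ -6, a3 − a2 ≥ 0, a2 − a4 ≥ 7.
Adding all 3 inequalities: the left sides telescope to 0, and the right sides sum to (-6) + 0 + 7 = 1. So 0 ≥ 1, which is false.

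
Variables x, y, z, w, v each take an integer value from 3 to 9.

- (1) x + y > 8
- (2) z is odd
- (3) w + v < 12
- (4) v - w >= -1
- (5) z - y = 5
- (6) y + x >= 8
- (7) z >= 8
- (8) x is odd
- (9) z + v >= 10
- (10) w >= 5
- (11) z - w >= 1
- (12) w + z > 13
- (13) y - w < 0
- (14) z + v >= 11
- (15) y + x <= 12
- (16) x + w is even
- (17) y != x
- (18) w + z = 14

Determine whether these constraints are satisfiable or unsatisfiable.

Satisfiable

Setting (x, y, z, w, v) = (5, 4, 9, 5, 4) satisfies everything: constraint 1: x + y = 9; constraint 3: w + v = 9, and the others follow.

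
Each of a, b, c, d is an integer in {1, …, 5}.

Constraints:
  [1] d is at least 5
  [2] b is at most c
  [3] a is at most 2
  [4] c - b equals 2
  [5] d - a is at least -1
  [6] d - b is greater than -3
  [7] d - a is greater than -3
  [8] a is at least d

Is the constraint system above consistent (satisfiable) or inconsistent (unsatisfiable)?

Unsatisfiable

From constraint 1: d ≥ 5. From constraints 3 and 8: d ≤ a and a ≤ 2, so d ≤ 2. But 2 < 5, so no value of d works.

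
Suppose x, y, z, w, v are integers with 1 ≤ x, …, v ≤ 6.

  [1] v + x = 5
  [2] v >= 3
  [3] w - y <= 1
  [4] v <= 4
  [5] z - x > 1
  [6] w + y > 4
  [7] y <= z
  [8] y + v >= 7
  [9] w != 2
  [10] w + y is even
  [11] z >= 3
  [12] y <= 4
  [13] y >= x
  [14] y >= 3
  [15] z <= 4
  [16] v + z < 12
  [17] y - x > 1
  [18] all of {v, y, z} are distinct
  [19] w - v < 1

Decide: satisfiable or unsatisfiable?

Unsatisfiable

Constraints 2, 4, 11, 12, 14, and 15 confine each of v, y, z to the 2 values {3, 4}.
Constraint 18 requires all 3 of them to be distinct, but only 2 values are available — impossible by the pigeonhole principle.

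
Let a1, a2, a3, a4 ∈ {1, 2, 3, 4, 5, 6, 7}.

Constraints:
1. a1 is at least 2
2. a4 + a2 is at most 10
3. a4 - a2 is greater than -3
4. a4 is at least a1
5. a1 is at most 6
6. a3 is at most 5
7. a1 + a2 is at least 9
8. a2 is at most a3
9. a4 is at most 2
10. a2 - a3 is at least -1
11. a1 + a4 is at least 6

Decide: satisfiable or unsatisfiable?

From constraints 4 and 9: a1 ≤ a4 ≤ 2. From constraints 6 and 8: a2 ≤ a3 ≤ 5. Hence a1 + a2 ≤ 7. But constraint 7 requires a1 + a2 ≥ 9, and 9 > 7. Contradiction.

Unsatisfiable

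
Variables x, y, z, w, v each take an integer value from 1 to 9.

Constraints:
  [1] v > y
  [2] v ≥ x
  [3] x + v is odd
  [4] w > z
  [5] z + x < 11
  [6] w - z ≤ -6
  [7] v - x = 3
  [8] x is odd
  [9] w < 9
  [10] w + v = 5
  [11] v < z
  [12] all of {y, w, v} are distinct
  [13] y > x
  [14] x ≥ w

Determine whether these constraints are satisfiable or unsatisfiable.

Constraints 1, 4, 11, 13, and 14 give y < v, v < z, z < w, w ≤ x, x < y. Chaining: y < v < z < w ≤ x < y, which forces y < y — impossible.

Unsatisfiable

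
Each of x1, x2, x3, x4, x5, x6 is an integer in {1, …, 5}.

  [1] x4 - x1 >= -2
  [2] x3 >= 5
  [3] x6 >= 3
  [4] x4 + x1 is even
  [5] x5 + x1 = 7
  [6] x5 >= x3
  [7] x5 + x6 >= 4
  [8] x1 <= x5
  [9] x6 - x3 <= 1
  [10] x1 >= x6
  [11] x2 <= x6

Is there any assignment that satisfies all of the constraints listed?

From constraints 2 and 6: x5 ≥ x3 ≥ 5. From constraints 3 and 10: x1 ≥ x6 ≥ 3. Hence x5 + x1 ≥ 8. But constraint 5 requires x5 + x1 = 7, and 7 < 8. Contradiction.

Unsatisfiable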